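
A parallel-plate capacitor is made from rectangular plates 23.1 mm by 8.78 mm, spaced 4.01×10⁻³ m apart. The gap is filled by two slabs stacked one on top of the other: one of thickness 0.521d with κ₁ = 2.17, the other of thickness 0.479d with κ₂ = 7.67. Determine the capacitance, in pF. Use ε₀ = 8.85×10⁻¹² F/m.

C ≈ 1.48 pF

A = 23.1 × 8.78 mm² = 2.03×10⁻⁴ m².
Stacked slabs ⇒ two capacitors in series, each with the full plate area.
C₁ = κ₁ε₀A/d₁ = 2.17 × 8.85×10⁻¹² × 2.03×10⁻⁴ / 2.09×10⁻³ = 1.86×10⁻¹² F.
C₂ = κ₂ε₀A/d₂ = 7.67 × 8.85×10⁻¹² × 2.03×10⁻⁴ / 1.92×10⁻³ = 7.17×10⁻¹² F.
C = (1/C₁ + 1/C₂)⁻¹ = 1.48×10⁻¹² F.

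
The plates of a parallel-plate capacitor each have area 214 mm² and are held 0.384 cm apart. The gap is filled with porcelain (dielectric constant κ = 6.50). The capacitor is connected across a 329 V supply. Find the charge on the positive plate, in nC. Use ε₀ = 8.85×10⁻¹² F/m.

A = 214 mm² = 2.14×10⁻⁴ m².
C = κε₀A/d = 6.50 × 8.85×10⁻¹² × 2.14×10⁻⁴ / 3.84×10⁻³ = 3.21×10⁻¹² F.
Q = CV = 3.21×10⁻¹² × 329 = 1.05×10⁻⁹ C.

Q ≈ 1.05 nC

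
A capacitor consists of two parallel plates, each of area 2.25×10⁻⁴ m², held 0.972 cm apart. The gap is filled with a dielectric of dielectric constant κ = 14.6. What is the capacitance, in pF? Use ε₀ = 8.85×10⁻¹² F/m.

2.99 pF

C = κε₀A/d = 14.6 × 8.85×10⁻¹² × 2.25×10⁻⁴ / 9.72×10⁻³ = 2.99×10⁻¹² F.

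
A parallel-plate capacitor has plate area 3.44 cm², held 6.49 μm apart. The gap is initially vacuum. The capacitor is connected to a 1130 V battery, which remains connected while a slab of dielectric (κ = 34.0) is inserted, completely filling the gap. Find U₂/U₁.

Battery connected ⇒ V is held fixed.
C₂ = 34.0 C₁ and U = ½CV², so U₂/U₁ = C₂/C₁ = 34.0.

U₂/U₁ ≈ 34.0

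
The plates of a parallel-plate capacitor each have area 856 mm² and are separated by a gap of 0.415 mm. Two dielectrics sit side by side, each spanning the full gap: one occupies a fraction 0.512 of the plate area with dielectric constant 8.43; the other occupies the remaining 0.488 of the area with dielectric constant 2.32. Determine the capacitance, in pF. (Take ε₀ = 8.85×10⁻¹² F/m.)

C ≈ 99.5 pF

A = 856 mm² = 8.56×10⁻⁴ m².
Side-by-side slabs ⇒ two capacitors in parallel, each spanning the full gap.
C₁ = κ₁ε₀A₁/d = 8.43 × 8.85×10⁻¹² × 4.38×10⁻⁴ / 4.15×10⁻⁴ = 7.88×10⁻¹¹ F.
C₂ = κ₂ε₀A₂/d = 2.32 × 8.85×10⁻¹² × 4.18×10⁻⁴ / 4.15×10⁻⁴ = 2.07×10⁻¹¹ F.
C = C₁ + C₂ = 9.95×10⁻¹¹ F.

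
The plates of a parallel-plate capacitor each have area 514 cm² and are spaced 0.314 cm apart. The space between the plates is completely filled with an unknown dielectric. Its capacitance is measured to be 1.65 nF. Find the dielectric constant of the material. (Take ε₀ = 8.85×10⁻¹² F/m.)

A = 514 cm² = 5.14×10⁻² m².
κ = Cd/(ε₀A) = 1.65×10⁻⁹ × 3.14×10⁻³ / (8.85×10⁻¹² × 5.14×10⁻²) = 11.4.

κ ≈ 11.4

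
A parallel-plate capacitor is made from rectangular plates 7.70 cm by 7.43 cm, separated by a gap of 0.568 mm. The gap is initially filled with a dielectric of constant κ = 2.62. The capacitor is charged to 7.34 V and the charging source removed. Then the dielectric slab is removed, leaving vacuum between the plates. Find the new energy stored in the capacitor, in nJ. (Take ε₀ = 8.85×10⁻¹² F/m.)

16.5 nJ

A = 7.70 × 7.43 cm² = 5.72×10⁻³ m².
Initially C₁ = κε₀A/d = 2.62 × 8.85×10⁻¹² × 5.72×10⁻³ / 5.68×10⁻⁴ = 2.34×10⁻¹⁰ F.
U₁ = 6.29×10⁻⁹ J.
Isolated ⇒ Q is held fixed. C₂ = 0.382 C₁ and U = Q²/(2C), so U₂/U₁ = C₁/C₂ = 2.62.
U₂ = 2.62 × 6.29×10⁻⁹ = 1.65×10⁻⁸ J.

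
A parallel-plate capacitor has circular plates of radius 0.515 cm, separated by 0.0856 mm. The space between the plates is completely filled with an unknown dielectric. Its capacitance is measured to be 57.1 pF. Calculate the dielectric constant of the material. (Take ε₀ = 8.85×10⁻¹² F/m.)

A = π(0.515 cm)² = 8.33×10⁻⁵ m².
κ = Cd/(ε₀A) = 5.71×10⁻¹¹ × 8.56×10⁻⁵ / (8.85×10⁻¹² × 8.33×10⁻⁵) = 6.63.

κ ≈ 6.63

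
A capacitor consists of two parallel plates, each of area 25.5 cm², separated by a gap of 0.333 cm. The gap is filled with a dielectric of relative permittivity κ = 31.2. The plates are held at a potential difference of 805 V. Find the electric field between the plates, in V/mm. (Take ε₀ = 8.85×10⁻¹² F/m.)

242 V/mm

E = V/d = 805 / 3.33×10⁻³ = 2.42×10⁵ V/m.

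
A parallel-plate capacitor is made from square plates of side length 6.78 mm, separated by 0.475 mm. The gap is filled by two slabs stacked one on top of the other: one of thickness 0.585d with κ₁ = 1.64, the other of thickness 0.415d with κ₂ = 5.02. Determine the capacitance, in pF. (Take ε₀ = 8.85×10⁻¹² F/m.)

C ≈ 1.95 pF

A = (6.78 mm)² = 4.60×10⁻⁵ m².
Stacked slabs ⇒ two capacitors in series, each with the full plate area.
C₁ = κ₁ε₀A/d₁ = 1.64 × 8.85×10⁻¹² × 4.60×10⁻⁵ / 2.78×10⁻⁴ = 2.40×10⁻¹² F.
C₂ = κ₂ε₀A/d₂ = 5.02 × 8.85×10⁻¹² × 4.60×10⁻⁵ / 1.97×10⁻⁴ = 1.04×10⁻¹¹ F.
C = (1/C₁ + 1/C₂)⁻¹ = 1.95×10⁻¹² F.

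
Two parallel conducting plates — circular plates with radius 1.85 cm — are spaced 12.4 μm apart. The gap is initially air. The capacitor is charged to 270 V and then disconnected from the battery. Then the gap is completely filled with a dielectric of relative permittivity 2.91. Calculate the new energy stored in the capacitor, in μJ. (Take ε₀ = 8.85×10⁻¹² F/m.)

A = π(1.85 cm)² = 1.08×10⁻³ m².
Initially C₁ = ε₀A/d = 8.85×10⁻¹² × 1.08×10⁻³ / 1.24×10⁻⁵ = 7.67×10⁻¹⁰ F.
U₁ = 2.80×10⁻⁵ J.
Isolated ⇒ Q is held fixed. C₂ = 2.91 C₁ and U = Q²/(2C), so U₂/U₁ = C₁/C₂ = 0.344.
U₂ = 0.344 × 2.80×10⁻⁵ = 9.61×10⁻⁶ J.

9.61 μJ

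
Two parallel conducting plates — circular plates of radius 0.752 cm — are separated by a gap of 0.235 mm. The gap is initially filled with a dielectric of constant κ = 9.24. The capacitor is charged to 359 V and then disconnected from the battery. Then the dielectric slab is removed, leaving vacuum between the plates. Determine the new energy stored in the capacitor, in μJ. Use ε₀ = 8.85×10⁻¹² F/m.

36.8 μJ

A = π(0.752 cm)² = 1.78×10⁻⁴ m².
Initially C₁ = κε₀A/d = 9.24 × 8.85×10⁻¹² × 1.78×10⁻⁴ / 2.35×10⁻⁴ = 6.18×10⁻¹¹ F.
U₁ = 3.98×10⁻⁶ J.
Isolated ⇒ Q is held fixed. C₂ = 0.108 C₁ and U = Q²/(2C), so U₂/U₁ = C₁/C₂ = 9.24.
U₂ = 9.24 × 3.98×10⁻⁶ = 3.68×10⁻⁵ J.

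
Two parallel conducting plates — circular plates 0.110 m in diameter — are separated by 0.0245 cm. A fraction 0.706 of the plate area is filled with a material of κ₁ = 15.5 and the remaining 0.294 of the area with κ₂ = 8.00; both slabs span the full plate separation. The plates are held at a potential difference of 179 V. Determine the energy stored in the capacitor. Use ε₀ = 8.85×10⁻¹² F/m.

U ≈ 73.1 μJ

A = π(0.110/2 m)² = 9.50×10⁻³ m².
Side-by-side slabs ⇒ two capacitors in parallel, each spanning the full gap.
C₁ = κ₁ε₀A₁/d = 15.5 × 8.85×10⁻¹² × 6.71×10⁻³ / 2.45×10⁻⁴ = 3.76×10⁻⁹ F.
C₂ = κ₂ε₀A₂/d = 8.00 × 8.85×10⁻¹² × 2.79×10⁻³ / 2.45×10⁻⁴ = 8.07×10⁻¹⁰ F.
C = C₁ + C₂ = 4.56×10⁻⁹ F.
U = ½CV² = ½ × 4.56×10⁻⁹ × (179)² = 7.31×10⁻⁵ J.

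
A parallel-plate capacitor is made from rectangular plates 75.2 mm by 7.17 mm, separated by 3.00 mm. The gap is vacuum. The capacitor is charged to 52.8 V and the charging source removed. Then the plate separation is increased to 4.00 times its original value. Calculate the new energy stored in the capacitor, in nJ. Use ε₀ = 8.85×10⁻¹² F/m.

A = 75.2 × 7.17 mm² = 5.39×10⁻⁴ m².
Initially C₁ = ε₀A/d = 8.85×10⁻¹² × 5.39×10⁻⁴ / 3.00×10⁻³ = 1.59×10⁻¹² F.
U₁ = 2.22×10⁻⁹ J.
Isolated ⇒ Q is held fixed. C₂ = 0.250 C₁ and U = Q²/(2C), so U₂/U₁ = C₁/C₂ = 4.00.
U₂ = 4.00 × 2.22×10⁻⁹ = 8.87×10⁻⁹ J.

8.87 nJ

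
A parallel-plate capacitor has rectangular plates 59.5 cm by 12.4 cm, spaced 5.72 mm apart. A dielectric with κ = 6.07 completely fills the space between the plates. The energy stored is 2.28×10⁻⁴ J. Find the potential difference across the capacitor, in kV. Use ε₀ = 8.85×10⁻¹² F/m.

V ≈ 0.811 kV

A = 59.5 × 12.4 cm² = 7.38×10⁻² m².
C = κε₀A/d = 6.07 × 8.85×10⁻¹² × 7.38×10⁻² / 5.72×10⁻³ = 6.93×10⁻¹⁰ F.
V = √(2U/C) = √(2 × 2.28×10⁻⁴ / 6.93×10⁻¹⁰) = 8.11×10² V.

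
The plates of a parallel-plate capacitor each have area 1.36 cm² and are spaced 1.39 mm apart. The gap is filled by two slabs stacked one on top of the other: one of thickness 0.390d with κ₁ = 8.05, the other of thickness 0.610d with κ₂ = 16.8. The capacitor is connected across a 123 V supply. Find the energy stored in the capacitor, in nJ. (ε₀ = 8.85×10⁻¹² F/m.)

A = 1.36 cm² = 1.36×10⁻⁴ m².
Stacked slabs ⇒ two capacitors in series, each with the full plate area.
C₁ = κ₁ε₀A/d₁ = 8.05 × 8.85×10⁻¹² × 1.36×10⁻⁴ / 5.42×10⁻⁴ = 1.79×10⁻¹¹ F.
C₂ = κ₂ε₀A/d₂ = 16.8 × 8.85×10⁻¹² × 1.36×10⁻⁴ / 8.48×10⁻⁴ = 2.38×10⁻¹¹ F.
C = (1/C₁ + 1/C₂)⁻¹ = 1.02×10⁻¹¹ F.
U = ½CV² = ½ × 1.02×10⁻¹¹ × (123)² = 7.73×10⁻⁸ J.

U ≈ 77.3 nJ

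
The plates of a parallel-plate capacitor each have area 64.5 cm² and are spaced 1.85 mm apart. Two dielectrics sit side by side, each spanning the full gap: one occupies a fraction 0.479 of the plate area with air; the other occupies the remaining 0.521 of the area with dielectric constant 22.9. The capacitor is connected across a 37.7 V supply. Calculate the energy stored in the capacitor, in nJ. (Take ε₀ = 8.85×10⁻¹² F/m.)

A = 64.5 cm² = 6.45×10⁻³ m².
Side-by-side slabs ⇒ two capacitors in parallel, each spanning the full gap.
C₁ = κ₁ε₀A₁/d = 1.00 × 8.85×10⁻¹² × 3.09×10⁻³ / 1.85×10⁻³ = 1.48×10⁻¹¹ F.
C₂ = κ₂ε₀A₂/d = 22.9 × 8.85×10⁻¹² × 3.36×10⁻³ / 1.85×10⁻³ = 3.68×10⁻¹⁰ F.
C = C₁ + C₂ = 3.83×10⁻¹⁰ F.
U = ½CV² = ½ × 3.83×10⁻¹⁰ × (37.7)² = 2.72×10⁻⁷ J.

272 nJ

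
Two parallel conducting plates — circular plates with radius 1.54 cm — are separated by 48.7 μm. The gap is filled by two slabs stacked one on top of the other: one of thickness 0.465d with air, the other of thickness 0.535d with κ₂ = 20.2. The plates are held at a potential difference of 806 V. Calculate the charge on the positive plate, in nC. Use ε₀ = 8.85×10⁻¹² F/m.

A = π(1.54 cm)² = 7.45×10⁻⁴ m².
Stacked slabs ⇒ two capacitors in series, each with the full plate area.
C₁ = κ₁ε₀A/d₁ = 1.00 × 8.85×10⁻¹² × 7.45×10⁻⁴ / 2.26×10⁻⁵ = 2.91×10⁻¹⁰ F.
C₂ = κ₂ε₀A/d₂ = 20.2 × 8.85×10⁻¹² × 7.45×10⁻⁴ / 2.61×10⁻⁵ = 5.11×10⁻⁹ F.
C = (1/C₁ + 1/C₂)⁻¹ = 2.75×10⁻¹⁰ F.
Q = CV = 2.75×10⁻¹⁰ × 806 = 2.22×10⁻⁷ C.

Q ≈ 222 nC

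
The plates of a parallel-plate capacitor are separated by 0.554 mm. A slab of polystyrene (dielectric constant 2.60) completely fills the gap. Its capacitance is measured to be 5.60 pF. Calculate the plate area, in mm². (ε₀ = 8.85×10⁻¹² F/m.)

A = Cd/(κε₀) = 5.60×10⁻¹² × 5.54×10⁻⁴ / (2.60 × 8.85×10⁻¹²) = 1.35×10⁻⁴ m².

A ≈ 135 mm²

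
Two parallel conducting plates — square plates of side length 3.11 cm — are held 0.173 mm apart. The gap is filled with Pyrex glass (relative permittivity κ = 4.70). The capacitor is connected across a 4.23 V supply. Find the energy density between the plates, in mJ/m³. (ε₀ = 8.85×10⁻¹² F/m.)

E = V/d = 4.23 / 1.73×10⁻⁴ = 2.45×10⁴ V/m.
u = ½κε₀E² = ½ × 4.70 × 8.85×10⁻¹² × (2.45×10⁴)² = 1.24×10⁻² J/m³.

u ≈ 12.4 mJ/m³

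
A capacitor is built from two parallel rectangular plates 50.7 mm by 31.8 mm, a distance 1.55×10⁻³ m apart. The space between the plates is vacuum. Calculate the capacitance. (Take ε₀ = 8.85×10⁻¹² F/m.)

C ≈ 9.21 pF

A = 50.7 × 31.8 mm² = 1.61×10⁻³ m².
C = ε₀A/d = 8.85×10⁻¹² × 1.61×10⁻³ / 1.55×10⁻³ = 9.21×10⁻¹² F.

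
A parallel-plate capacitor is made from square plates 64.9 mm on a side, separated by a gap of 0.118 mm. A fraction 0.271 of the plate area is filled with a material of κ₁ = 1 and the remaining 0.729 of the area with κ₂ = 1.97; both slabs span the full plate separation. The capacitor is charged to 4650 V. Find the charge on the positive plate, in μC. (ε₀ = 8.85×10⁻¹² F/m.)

2.51 μC

A = (64.9 mm)² = 4.21×10⁻³ m².
Side-by-side slabs ⇒ two capacitors in parallel, each spanning the full gap.
C₁ = κ₁ε₀A₁/d = 1.00 × 8.85×10⁻¹² × 1.14×10⁻³ / 1.18×10⁻⁴ = 8.56×10⁻¹¹ F.
C₂ = κ₂ε₀A₂/d = 1.97 × 8.85×10⁻¹² × 3.07×10⁻³ / 1.18×10⁻⁴ = 4.54×10⁻¹⁰ F.
C = C₁ + C₂ = 5.39×10⁻¹⁰ F.
Q = CV = 5.39×10⁻¹⁰ × 4650 = 2.51×10⁻⁶ C.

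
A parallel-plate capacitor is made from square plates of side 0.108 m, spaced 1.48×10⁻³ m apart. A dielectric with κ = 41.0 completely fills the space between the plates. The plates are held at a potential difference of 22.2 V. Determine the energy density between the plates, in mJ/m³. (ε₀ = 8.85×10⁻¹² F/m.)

u ≈ 40.8 mJ/m³

E = V/d = 22.2 / 1.48×10⁻³ = 1.50×10⁴ V/m.
u = ½κε₀E² = ½ × 41.0 × 8.85×10⁻¹² × (1.50×10⁴)² = 4.08×10⁻² J/m³.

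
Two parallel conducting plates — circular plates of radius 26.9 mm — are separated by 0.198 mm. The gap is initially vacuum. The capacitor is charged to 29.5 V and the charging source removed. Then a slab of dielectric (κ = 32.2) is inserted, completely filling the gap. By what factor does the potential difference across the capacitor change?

V₂/V₁ ≈ 0.0311

Isolated ⇒ Q is held fixed.
C₂ = 32.2 C₁ and V = Q/C, so V₂/V₁ = C₁/C₂ = 0.0311.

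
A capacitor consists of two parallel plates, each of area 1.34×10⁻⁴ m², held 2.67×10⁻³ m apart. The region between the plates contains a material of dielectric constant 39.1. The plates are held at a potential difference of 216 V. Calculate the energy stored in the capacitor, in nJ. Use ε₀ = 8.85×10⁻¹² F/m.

U ≈ 405 nJ

C = κε₀A/d = 39.1 × 8.85×10⁻¹² × 1.34×10⁻⁴ / 2.67×10⁻³ = 1.74×10⁻¹¹ F.
U = ½CV² = ½ × 1.74×10⁻¹¹ × (216)² = 4.05×10⁻⁷ J.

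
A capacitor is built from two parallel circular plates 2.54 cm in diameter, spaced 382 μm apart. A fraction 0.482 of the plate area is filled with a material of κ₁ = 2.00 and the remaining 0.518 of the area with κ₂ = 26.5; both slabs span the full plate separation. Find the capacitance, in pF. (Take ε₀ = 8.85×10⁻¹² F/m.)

172 pF

A = π(2.54/2 cm)² = 5.07×10⁻⁴ m².
Side-by-side slabs ⇒ two capacitors in parallel, each spanning the full gap.
C₁ = κ₁ε₀A₁/d = 2.00 × 8.85×10⁻¹² × 2.44×10⁻⁴ / 3.82×10⁻⁴ = 1.13×10⁻¹¹ F.
C₂ = κ₂ε₀A₂/d = 26.5 × 8.85×10⁻¹² × 2.62×10⁻⁴ / 3.82×10⁻⁴ = 1.61×10⁻¹⁰ F.
C = C₁ + C₂ = 1.72×10⁻¹⁰ F.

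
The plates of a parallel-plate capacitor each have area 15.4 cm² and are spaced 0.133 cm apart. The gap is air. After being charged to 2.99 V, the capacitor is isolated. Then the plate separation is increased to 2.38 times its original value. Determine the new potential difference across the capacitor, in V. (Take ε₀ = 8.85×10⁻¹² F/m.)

A = 15.4 cm² = 1.54×10⁻³ m².
Initially C₁ = ε₀A/d = 8.85×10⁻¹² × 1.54×10⁻³ / 1.33×10⁻³ = 1.02×10⁻¹¹ F.
V₁ = 2.99 V.
Isolated ⇒ Q is held fixed. C₂ = 0.420 C₁ and V = Q/C, so V₂/V₁ = C₁/C₂ = 2.38.
V₂ = 2.38 × 2.99 = 7.12 V.

7.12 V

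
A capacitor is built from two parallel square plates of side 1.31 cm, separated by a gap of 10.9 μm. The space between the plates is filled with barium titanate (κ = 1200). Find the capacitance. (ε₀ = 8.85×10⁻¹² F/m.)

A = (1.31 cm)² = 1.72×10⁻⁴ m².
C = κε₀A/d = 1200 × 8.85×10⁻¹² × 1.72×10⁻⁴ / 1.09×10⁻⁵ = 1.67×10⁻⁷ F.

C ≈ 167 nF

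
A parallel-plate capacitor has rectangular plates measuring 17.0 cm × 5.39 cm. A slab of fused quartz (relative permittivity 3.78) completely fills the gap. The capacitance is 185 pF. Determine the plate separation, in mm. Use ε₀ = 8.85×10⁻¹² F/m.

A = 17.0 × 5.39 cm² = 9.16×10⁻³ m².
d = κε₀A/C = 3.78 × 8.85×10⁻¹² × 9.16×10⁻³ / 1.85×10⁻¹⁰ = 1.66×10⁻³ m.

1.66 mm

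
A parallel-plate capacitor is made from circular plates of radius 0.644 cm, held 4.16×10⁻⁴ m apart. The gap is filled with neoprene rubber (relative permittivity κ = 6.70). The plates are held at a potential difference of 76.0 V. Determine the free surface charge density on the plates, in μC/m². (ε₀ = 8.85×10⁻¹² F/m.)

A = π(0.644 cm)² = 1.30×10⁻⁴ m².
C = κε₀A/d = 6.70 × 8.85×10⁻¹² × 1.30×10⁻⁴ / 4.16×10⁻⁴ = 1.86×10⁻¹¹ F.
σ = Q/A = CV/A = 1.86×10⁻¹¹ × 76.0 / 1.30×10⁻⁴ = 1.08×10⁻⁵ C/m².

10.8 μC/m²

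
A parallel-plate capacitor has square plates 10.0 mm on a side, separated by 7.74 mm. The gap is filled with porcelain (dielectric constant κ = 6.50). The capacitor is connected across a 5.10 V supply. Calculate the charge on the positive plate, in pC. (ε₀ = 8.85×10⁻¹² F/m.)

A = (10.0 mm)² = 1.00×10⁻⁴ m².
C = κε₀A/d = 6.50 × 8.85×10⁻¹² × 1.00×10⁻⁴ / 7.74×10⁻³ = 7.43×10⁻¹³ F.
Q = CV = 7.43×10⁻¹³ × 5.10 = 3.79×10⁻¹² C.

3.79 pC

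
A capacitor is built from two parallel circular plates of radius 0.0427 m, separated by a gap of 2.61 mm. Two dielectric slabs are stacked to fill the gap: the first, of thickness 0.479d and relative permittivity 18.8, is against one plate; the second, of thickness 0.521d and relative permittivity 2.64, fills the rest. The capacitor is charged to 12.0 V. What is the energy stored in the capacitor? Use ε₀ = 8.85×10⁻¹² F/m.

U ≈ 6.28 nJ

A = π(0.0427 m)² = 5.73×10⁻³ m².
Stacked slabs ⇒ two capacitors in series, each with the full plate area.
C₁ = κ₁ε₀A/d₁ = 18.8 × 8.85×10⁻¹² × 5.73×10⁻³ / 1.25×10⁻³ = 7.62×10⁻¹⁰ F.
C₂ = κ₂ε₀A/d₂ = 2.64 × 8.85×10⁻¹² × 5.73×10⁻³ / 1.36×10⁻³ = 9.84×10⁻¹¹ F.
C = (1/C₁ + 1/C₂)⁻¹ = 8.72×10⁻¹¹ F.
U = ½CV² = ½ × 8.72×10⁻¹¹ × (12.0)² = 6.28×10⁻⁹ J.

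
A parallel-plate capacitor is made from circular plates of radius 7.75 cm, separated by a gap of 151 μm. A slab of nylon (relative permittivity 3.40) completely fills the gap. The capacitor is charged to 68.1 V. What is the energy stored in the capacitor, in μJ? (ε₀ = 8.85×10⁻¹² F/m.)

8.72 μJ

A = π(7.75 cm)² = 1.89×10⁻² m².
C = κε₀A/d = 3.40 × 8.85×10⁻¹² × 1.89×10⁻² / 1.51×10⁻⁴ = 3.76×10⁻⁹ F.
U = ½CV² = ½ × 3.76×10⁻⁹ × (68.1)² = 8.72×10⁻⁶ J.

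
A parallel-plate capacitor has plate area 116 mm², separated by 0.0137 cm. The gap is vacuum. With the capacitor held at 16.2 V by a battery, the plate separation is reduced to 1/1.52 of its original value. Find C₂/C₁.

C = ε₀A/d scales as 1/d, so C₂/C₁ = d₁/d₂ = 1.52.

C₂/C₁ ≈ 1.52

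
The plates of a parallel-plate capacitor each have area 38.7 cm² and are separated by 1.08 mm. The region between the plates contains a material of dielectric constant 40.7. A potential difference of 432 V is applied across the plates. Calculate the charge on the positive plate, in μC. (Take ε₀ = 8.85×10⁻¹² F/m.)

0.558 μC

A = 38.7 cm² = 3.87×10⁻³ m².
C = κε₀A/d = 40.7 × 8.85×10⁻¹² × 3.87×10⁻³ / 1.08×10⁻³ = 1.29×10⁻⁹ F.
Q = CV = 1.29×10⁻⁹ × 432 = 5.58×10⁻⁷ C.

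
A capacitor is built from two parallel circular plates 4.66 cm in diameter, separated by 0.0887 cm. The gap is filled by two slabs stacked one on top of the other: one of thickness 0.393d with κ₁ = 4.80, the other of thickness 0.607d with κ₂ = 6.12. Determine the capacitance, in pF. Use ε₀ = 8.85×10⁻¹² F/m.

A = π(4.66/2 cm)² = 1.71×10⁻³ m².
Stacked slabs ⇒ two capacitors in series, each with the full plate area.
C₁ = κ₁ε₀A/d₁ = 4.80 × 8.85×10⁻¹² × 1.71×10⁻³ / 3.49×10⁻⁴ = 2.08×10⁻¹⁰ F.
C₂ = κ₂ε₀A/d₂ = 6.12 × 8.85×10⁻¹² × 1.71×10⁻³ / 5.38×10⁻⁴ = 1.72×10⁻¹⁰ F.
C = (1/C₁ + 1/C₂)⁻¹ = 9.40×10⁻¹¹ F.

C ≈ 94.0 pF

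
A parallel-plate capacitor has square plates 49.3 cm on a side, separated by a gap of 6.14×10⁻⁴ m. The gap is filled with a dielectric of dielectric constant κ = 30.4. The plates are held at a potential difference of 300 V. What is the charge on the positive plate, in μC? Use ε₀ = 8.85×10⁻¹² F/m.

A = (49.3 cm)² = 0.243 m².
C = κε₀A/d = 30.4 × 8.85×10⁻¹² × 0.243 / 6.14×10⁻⁴ = 1.06×10⁻⁷ F.
Q = CV = 1.06×10⁻⁷ × 300 = 3.19×10⁻⁵ C.

Q ≈ 31.9 μC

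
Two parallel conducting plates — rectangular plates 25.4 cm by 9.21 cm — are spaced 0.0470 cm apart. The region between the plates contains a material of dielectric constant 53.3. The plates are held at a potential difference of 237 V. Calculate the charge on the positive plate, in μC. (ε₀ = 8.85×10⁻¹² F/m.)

A = 25.4 × 9.21 cm² = 2.34×10⁻² m².
C = κε₀A/d = 53.3 × 8.85×10⁻¹² × 2.34×10⁻² / 4.70×10⁻⁴ = 2.35×10⁻⁸ F.
Q = CV = 2.35×10⁻⁸ × 237 = 5.56×10⁻⁶ C.

5.56 μC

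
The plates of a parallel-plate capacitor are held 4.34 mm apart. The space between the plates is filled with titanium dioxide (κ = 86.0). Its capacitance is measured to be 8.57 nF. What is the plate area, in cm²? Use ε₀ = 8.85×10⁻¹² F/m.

A = Cd/(κε₀) = 8.57×10⁻⁹ × 4.34×10⁻³ / (86.0 × 8.85×10⁻¹²) = 4.89×10⁻² m².

A ≈ 489 cm²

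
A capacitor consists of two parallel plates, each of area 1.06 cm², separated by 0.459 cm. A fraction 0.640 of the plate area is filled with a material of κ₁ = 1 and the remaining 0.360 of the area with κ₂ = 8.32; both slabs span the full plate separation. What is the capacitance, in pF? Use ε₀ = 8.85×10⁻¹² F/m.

C ≈ 0.743 pF

A = 1.06 cm² = 1.06×10⁻⁴ m².
Side-by-side slabs ⇒ two capacitors in parallel, each spanning the full gap.
C₁ = κ₁ε₀A₁/d = 1.00 × 8.85×10⁻¹² × 6.78×10⁻⁵ / 4.59×10⁻³ = 1.31×10⁻¹³ F.
C₂ = κ₂ε₀A₂/d = 8.32 × 8.85×10⁻¹² × 3.82×10⁻⁵ / 4.59×10⁻³ = 6.12×10⁻¹³ F.
C = C₁ + C₂ = 7.43×10⁻¹³ F.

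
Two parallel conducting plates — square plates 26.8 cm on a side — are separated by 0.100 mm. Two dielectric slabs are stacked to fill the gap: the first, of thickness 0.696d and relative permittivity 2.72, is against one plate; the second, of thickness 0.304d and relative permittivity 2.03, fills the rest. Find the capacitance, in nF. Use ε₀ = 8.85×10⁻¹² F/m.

C ≈ 15.7 nF

A = (26.8 cm)² = 7.18×10⁻² m².
Stacked slabs ⇒ two capacitors in series, each with the full plate area.
C₁ = κ₁ε₀A/d₁ = 2.72 × 8.85×10⁻¹² × 7.18×10⁻² / 6.96×10⁻⁵ = 2.48×10⁻⁸ F.
C₂ = κ₂ε₀A/d₂ = 2.03 × 8.85×10⁻¹² × 7.18×10⁻² / 3.04×10⁻⁵ = 4.24×10⁻⁸ F.
C = (1/C₁ + 1/C₂)⁻¹ = 1.57×10⁻⁸ F.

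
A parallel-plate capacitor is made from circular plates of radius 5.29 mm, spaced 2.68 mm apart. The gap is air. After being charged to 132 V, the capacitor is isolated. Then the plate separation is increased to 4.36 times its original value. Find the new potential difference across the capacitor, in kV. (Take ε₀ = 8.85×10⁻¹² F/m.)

A = π(5.29 mm)² = 8.79×10⁻⁵ m².
Initially C₁ = ε₀A/d = 8.85×10⁻¹² × 8.79×10⁻⁵ / 2.68×10⁻³ = 2.90×10⁻¹³ F.
V₁ = 1.32×10² V.
Isolated ⇒ Q is held fixed. C₂ = 0.229 C₁ and V = Q/C, so V₂/V₁ = C₁/C₂ = 4.36.
V₂ = 4.36 × 1.32×10² = 5.76×10² V.

0.576 kV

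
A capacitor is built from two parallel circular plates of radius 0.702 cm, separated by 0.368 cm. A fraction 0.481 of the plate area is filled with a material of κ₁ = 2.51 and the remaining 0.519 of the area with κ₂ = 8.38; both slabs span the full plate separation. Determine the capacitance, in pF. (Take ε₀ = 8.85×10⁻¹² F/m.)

A = π(0.702 cm)² = 1.55×10⁻⁴ m².
Side-by-side slabs ⇒ two capacitors in parallel, each spanning the full gap.
C₁ = κ₁ε₀A₁/d = 2.51 × 8.85×10⁻¹² × 7.45×10⁻⁵ / 3.68×10⁻³ = 4.50×10⁻¹³ F.
C₂ = κ₂ε₀A₂/d = 8.38 × 8.85×10⁻¹² × 8.04×10⁻⁵ / 3.68×10⁻³ = 1.62×10⁻¹² F.
C = C₁ + C₂ = 2.07×10⁻¹² F.

C ≈ 2.07 pF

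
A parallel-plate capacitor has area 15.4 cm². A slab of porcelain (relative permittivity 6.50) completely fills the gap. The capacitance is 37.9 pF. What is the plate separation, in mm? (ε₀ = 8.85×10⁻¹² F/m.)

A = 15.4 cm² = 1.54×10⁻³ m².
d = κε₀A/C = 6.50 × 8.85×10⁻¹² × 1.54×10⁻³ / 3.79×10⁻¹¹ = 2.34×10⁻³ m.

d ≈ 2.34 mm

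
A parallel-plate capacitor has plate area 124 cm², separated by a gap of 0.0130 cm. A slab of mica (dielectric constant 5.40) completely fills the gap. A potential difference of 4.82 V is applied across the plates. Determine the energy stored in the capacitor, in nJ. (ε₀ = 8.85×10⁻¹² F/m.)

U ≈ 53.0 nJ

A = 124 cm² = 1.24×10⁻² m².
C = κε₀A/d = 5.40 × 8.85×10⁻¹² × 1.24×10⁻² / 1.30×10⁻⁴ = 4.56×10⁻⁹ F.
U = ½CV² = ½ × 4.56×10⁻⁹ × (4.82)² = 5.30×10⁻⁸ J.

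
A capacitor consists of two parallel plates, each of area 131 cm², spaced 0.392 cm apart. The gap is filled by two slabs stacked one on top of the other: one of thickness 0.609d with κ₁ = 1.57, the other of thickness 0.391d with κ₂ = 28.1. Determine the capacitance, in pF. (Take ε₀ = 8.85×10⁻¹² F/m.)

A = 131 cm² = 1.31×10⁻² m².
Stacked slabs ⇒ two capacitors in series, each with the full plate area.
C₁ = κ₁ε₀A/d₁ = 1.57 × 8.85×10⁻¹² × 1.31×10⁻² / 2.39×10⁻³ = 7.62×10⁻¹¹ F.
C₂ = κ₂ε₀A/d₂ = 28.1 × 8.85×10⁻¹² × 1.31×10⁻² / 1.53×10⁻³ = 2.13×10⁻⁹ F.
C = (1/C₁ + 1/C₂)⁻¹ = 7.36×10⁻¹¹ F.

C ≈ 73.6 pF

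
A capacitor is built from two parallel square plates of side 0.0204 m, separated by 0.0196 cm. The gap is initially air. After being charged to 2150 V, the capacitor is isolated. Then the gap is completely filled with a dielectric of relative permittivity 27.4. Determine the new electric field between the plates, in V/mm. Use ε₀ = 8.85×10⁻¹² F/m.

A = (0.0204 m)² = 4.16×10⁻⁴ m².
Initially C₁ = ε₀A/d = 8.85×10⁻¹² × 4.16×10⁻⁴ / 1.96×10⁻⁴ = 1.88×10⁻¹¹ F.
E₁ = 1.10×10⁷ V/m.
Isolated ⇒ Q is held fixed. V₂ = Q/C₂ = V₁/27.4; E = V/d, so E₂/E₁ = (V₂/V₁)(d₁/d₂) = 0.0365.
E₂ = 0.0365 × 1.10×10⁷ = 4.00×10⁵ V/m.

400 V/mm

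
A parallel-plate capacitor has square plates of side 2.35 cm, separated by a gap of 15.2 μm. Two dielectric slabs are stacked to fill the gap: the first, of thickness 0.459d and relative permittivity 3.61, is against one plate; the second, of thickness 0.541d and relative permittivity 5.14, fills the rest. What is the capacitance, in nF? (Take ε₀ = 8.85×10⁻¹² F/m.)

A = (2.35 cm)² = 5.52×10⁻⁴ m².
Stacked slabs ⇒ two capacitors in series, each with the full plate area.
C₁ = κ₁ε₀A/d₁ = 3.61 × 8.85×10⁻¹² × 5.52×10⁻⁴ / 6.98×10⁻⁶ = 2.53×10⁻⁹ F.
C₂ = κ₂ε₀A/d₂ = 5.14 × 8.85×10⁻¹² × 5.52×10⁻⁴ / 8.22×10⁻⁶ = 3.05×10⁻⁹ F.
C = (1/C₁ + 1/C₂)⁻¹ = 1.38×10⁻⁹ F.

1.38 nF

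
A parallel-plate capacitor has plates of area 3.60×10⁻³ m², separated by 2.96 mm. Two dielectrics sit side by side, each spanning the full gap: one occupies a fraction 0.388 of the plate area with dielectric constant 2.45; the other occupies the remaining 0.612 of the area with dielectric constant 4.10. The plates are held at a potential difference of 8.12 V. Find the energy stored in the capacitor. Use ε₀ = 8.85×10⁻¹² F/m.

U ≈ 1.23 nJ

Side-by-side slabs ⇒ two capacitors in parallel, each spanning the full gap.
C₁ = κ₁ε₀A₁/d = 2.45 × 8.85×10⁻¹² × 1.40×10⁻³ / 2.96×10⁻³ = 1.02×10⁻¹¹ F.
C₂ = κ₂ε₀A₂/d = 4.10 × 8.85×10⁻¹² × 2.20×10⁻³ / 2.96×10⁻³ = 2.70×10⁻¹¹ F.
C = C₁ + C₂ = 3.72×10⁻¹¹ F.
U = ½CV² = ½ × 3.72×10⁻¹¹ × (8.12)² = 1.23×10⁻⁹ J.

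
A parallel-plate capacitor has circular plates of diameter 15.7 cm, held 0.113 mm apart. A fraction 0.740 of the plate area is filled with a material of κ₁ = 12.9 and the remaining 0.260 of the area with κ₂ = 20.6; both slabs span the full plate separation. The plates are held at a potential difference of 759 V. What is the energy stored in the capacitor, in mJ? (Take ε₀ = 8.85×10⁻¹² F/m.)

6.51 mJ

A = π(15.7/2 cm)² = 1.94×10⁻² m².
Side-by-side slabs ⇒ two capacitors in parallel, each spanning the full gap.
C₁ = κ₁ε₀A₁/d = 12.9 × 8.85×10⁻¹² × 1.43×10⁻² / 1.13×10⁻⁴ = 1.45×10⁻⁸ F.
C₂ = κ₂ε₀A₂/d = 20.6 × 8.85×10⁻¹² × 5.03×10⁻³ / 1.13×10⁻⁴ = 8.12×10⁻⁹ F.
C = C₁ + C₂ = 2.26×10⁻⁸ F.
U = ½CV² = ½ × 2.26×10⁻⁸ × (759)² = 6.51×10⁻³ J.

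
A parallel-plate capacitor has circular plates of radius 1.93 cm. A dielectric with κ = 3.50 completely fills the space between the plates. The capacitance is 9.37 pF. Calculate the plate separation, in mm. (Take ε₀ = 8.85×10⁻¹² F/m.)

d ≈ 3.87 mm

A = π(1.93 cm)² = 1.17×10⁻³ m².
d = κε₀A/C = 3.50 × 8.85×10⁻¹² × 1.17×10⁻³ / 9.37×10⁻¹² = 3.87×10⁻³ m.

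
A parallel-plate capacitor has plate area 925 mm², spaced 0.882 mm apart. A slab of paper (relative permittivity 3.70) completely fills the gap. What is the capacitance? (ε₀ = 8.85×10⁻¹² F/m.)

34.3 pF

A = 925 mm² = 9.25×10⁻⁴ m².
C = κε₀A/d = 3.70 × 8.85×10⁻¹² × 9.25×10⁻⁴ / 8.82×10⁻⁴ = 3.43×10⁻¹¹ F.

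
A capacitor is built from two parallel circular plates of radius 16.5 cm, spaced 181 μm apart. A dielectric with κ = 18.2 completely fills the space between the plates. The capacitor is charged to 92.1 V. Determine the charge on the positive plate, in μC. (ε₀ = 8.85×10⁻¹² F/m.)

Q ≈ 7.01 μC

A = π(16.5 cm)² = 8.55×10⁻² m².
C = κε₀A/d = 18.2 × 8.85×10⁻¹² × 8.55×10⁻² / 1.81×10⁻⁴ = 7.61×10⁻⁸ F.
Q = CV = 7.61×10⁻⁸ × 92.1 = 7.01×10⁻⁶ C.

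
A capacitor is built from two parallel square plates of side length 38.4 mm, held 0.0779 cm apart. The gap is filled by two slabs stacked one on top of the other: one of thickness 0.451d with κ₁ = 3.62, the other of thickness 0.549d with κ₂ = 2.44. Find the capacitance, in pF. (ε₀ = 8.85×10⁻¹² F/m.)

A = (38.4 mm)² = 1.47×10⁻³ m².
Stacked slabs ⇒ two capacitors in series, each with the full plate area.
C₁ = κ₁ε₀A/d₁ = 3.62 × 8.85×10⁻¹² × 1.47×10⁻³ / 3.51×10⁻⁴ = 1.34×10⁻¹⁰ F.
C₂ = κ₂ε₀A/d₂ = 2.44 × 8.85×10⁻¹² × 1.47×10⁻³ / 4.28×10⁻⁴ = 7.45×10⁻¹¹ F.
C = (1/C₁ + 1/C₂)⁻¹ = 4.79×10⁻¹¹ F.

47.9 pF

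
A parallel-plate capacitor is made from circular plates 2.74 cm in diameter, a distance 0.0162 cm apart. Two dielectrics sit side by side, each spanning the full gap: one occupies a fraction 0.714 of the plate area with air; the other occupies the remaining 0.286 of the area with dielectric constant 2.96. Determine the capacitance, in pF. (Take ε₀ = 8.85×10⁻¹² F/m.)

A = π(2.74/2 cm)² = 5.90×10⁻⁴ m².
Side-by-side slabs ⇒ two capacitors in parallel, each spanning the full gap.
C₁ = κ₁ε₀A₁/d = 1.00 × 8.85×10⁻¹² × 4.21×10⁻⁴ / 1.62×10⁻⁴ = 2.30×10⁻¹¹ F.
C₂ = κ₂ε₀A₂/d = 2.96 × 8.85×10⁻¹² × 1.69×10⁻⁴ / 1.62×10⁻⁴ = 2.73×10⁻¹¹ F.
C = C₁ + C₂ = 5.03×10⁻¹¹ F.

C ≈ 50.3 pF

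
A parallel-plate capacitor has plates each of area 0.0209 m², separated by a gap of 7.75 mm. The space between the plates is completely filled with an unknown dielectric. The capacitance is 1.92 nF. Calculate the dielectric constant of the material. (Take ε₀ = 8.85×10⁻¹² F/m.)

κ = Cd/(ε₀A) = 1.92×10⁻⁹ × 7.75×10⁻³ / (8.85×10⁻¹² × 2.09×10⁻²) = 80.4.

80.4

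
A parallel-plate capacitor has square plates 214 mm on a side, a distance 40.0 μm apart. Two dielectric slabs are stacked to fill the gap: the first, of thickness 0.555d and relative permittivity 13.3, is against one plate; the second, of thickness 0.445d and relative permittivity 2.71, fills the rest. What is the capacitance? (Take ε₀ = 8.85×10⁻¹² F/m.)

A = (214 mm)² = 4.58×10⁻² m².
Stacked slabs ⇒ two capacitors in series, each with the full plate area.
C₁ = κ₁ε₀A/d₁ = 13.3 × 8.85×10⁻¹² × 4.58×10⁻² / 2.22×10⁻⁵ = 2.43×10⁻⁷ F.
C₂ = κ₂ε₀A/d₂ = 2.71 × 8.85×10⁻¹² × 4.58×10⁻² / 1.78×10⁻⁵ = 6.17×10⁻⁸ F.
C = (1/C₁ + 1/C₂)⁻¹ = 4.92×10⁻⁸ F.

C ≈ 49.2 nF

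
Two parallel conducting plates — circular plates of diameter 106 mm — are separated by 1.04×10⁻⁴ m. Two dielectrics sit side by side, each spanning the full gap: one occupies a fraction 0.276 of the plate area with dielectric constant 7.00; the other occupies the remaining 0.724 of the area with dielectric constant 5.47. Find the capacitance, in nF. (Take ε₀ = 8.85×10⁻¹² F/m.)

A = π(106/2 mm)² = 8.82×10⁻³ m².
Side-by-side slabs ⇒ two capacitors in parallel, each spanning the full gap.
C₁ = κ₁ε₀A₁/d = 7.00 × 8.85×10⁻¹² × 2.44×10⁻³ / 1.04×10⁻⁴ = 1.45×10⁻⁹ F.
C₂ = κ₂ε₀A₂/d = 5.47 × 8.85×10⁻¹² × 6.39×10⁻³ / 1.04×10⁻⁴ = 2.97×10⁻⁹ F.
C = C₁ + C₂ = 4.42×10⁻⁹ F.

C ≈ 4.42 nF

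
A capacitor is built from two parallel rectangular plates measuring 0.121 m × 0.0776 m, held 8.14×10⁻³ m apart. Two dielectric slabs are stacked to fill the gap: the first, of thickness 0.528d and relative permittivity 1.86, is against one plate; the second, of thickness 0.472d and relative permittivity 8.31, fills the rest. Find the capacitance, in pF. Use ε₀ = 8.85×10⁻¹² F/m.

30.0 pF

A = 0.121 × 0.0776 m² = 9.39×10⁻³ m².
Stacked slabs ⇒ two capacitors in series, each with the full plate area.
C₁ = κ₁ε₀A/d₁ = 1.86 × 8.85×10⁻¹² × 9.39×10⁻³ / 4.30×10⁻³ = 3.60×10⁻¹¹ F.
C₂ = κ₂ε₀A/d₂ = 8.31 × 8.85×10⁻¹² × 9.39×10⁻³ / 3.84×10⁻³ = 1.80×10⁻¹⁰ F.
C = (1/C₁ + 1/C₂)⁻¹ = 3.00×10⁻¹¹ F.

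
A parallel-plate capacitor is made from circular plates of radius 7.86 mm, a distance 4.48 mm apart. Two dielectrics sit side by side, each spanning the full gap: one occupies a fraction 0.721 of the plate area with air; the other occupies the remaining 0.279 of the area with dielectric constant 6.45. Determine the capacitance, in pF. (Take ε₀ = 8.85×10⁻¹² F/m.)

C ≈ 0.966 pF

A = π(7.86 mm)² = 1.94×10⁻⁴ m².
Side-by-side slabs ⇒ two capacitors in parallel, each spanning the full gap.
C₁ = κ₁ε₀A₁/d = 1.00 × 8.85×10⁻¹² × 1.40×10⁻⁴ / 4.48×10⁻³ = 2.76×10⁻¹³ F.
C₂ = κ₂ε₀A₂/d = 6.45 × 8.85×10⁻¹² × 5.42×10⁻⁵ / 4.48×10⁻³ = 6.90×10⁻¹³ F.
C = C₁ + C₂ = 9.66×10⁻¹³ F.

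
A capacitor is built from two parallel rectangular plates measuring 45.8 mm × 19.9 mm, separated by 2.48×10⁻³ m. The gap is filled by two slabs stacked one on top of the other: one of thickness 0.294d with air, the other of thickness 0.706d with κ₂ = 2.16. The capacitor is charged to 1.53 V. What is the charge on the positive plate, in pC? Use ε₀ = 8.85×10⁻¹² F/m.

A = 45.8 × 19.9 mm² = 9.11×10⁻⁴ m².
Stacked slabs ⇒ two capacitors in series, each with the full plate area.
C₁ = κ₁ε₀A/d₁ = 1.00 × 8.85×10⁻¹² × 9.11×10⁻⁴ / 7.29×10⁻⁴ = 1.11×10⁻¹¹ F.
C₂ = κ₂ε₀A/d₂ = 2.16 × 8.85×10⁻¹² × 9.11×10⁻⁴ / 1.75×10⁻³ = 9.95×10⁻¹² F.
C = (1/C₁ + 1/C₂)⁻¹ = 5.24×10⁻¹² F.
Q = CV = 5.24×10⁻¹² × 1.53 = 8.02×10⁻¹² C.

Q ≈ 8.02 pC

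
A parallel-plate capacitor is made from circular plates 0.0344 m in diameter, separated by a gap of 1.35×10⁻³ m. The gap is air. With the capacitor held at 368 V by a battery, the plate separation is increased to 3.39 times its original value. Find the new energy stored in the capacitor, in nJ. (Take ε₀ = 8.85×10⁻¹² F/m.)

A = π(0.0344/2 m)² = 9.29×10⁻⁴ m².
Initially C₁ = ε₀A/d = 8.85×10⁻¹² × 9.29×10⁻⁴ / 1.35×10⁻³ = 6.09×10⁻¹² F.
U₁ = 4.13×10⁻⁷ J.
Battery connected ⇒ V is held fixed. C₂ = 0.295 C₁ and U = ½CV², so U₂/U₁ = C₂/C₁ = 0.295.
U₂ = 0.295 × 4.13×10⁻⁷ = 1.22×10⁻⁷ J.

U ≈ 122 nJ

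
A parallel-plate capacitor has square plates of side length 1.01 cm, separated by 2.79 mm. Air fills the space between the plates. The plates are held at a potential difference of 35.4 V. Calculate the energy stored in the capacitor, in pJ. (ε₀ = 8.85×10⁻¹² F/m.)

A = (1.01 cm)² = 1.02×10⁻⁴ m².
C = ε₀A/d = 8.85×10⁻¹² × 1.02×10⁻⁴ / 2.79×10⁻³ = 3.24×10⁻¹³ F.
U = ½CV² = ½ × 3.24×10⁻¹³ × (35.4)² = 2.03×10⁻¹⁰ J.

203 pJ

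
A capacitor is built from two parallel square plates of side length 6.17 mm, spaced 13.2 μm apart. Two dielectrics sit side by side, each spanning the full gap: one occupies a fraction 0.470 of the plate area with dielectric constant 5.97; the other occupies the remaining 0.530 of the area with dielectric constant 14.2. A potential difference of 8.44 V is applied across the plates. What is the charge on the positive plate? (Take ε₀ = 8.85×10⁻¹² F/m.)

A = (6.17 mm)² = 3.81×10⁻⁵ m².
Side-by-side slabs ⇒ two capacitors in parallel, each spanning the full gap.
C₁ = κ₁ε₀A₁/d = 5.97 × 8.85×10⁻¹² × 1.79×10⁻⁵ / 1.32×10⁻⁵ = 7.16×10⁻¹¹ F.
C₂ = κ₂ε₀A₂/d = 14.2 × 8.85×10⁻¹² × 2.02×10⁻⁵ / 1.32×10⁻⁵ = 1.92×10⁻¹⁰ F.
C = C₁ + C₂ = 2.64×10⁻¹⁰ F.
Q = CV = 2.64×10⁻¹⁰ × 8.44 = 2.23×10⁻⁹ C.

Q ≈ 2.23 nC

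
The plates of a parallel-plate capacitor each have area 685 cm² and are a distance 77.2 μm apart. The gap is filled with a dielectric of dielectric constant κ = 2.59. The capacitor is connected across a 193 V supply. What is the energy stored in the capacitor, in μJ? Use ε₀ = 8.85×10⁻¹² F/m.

A = 685 cm² = 6.85×10⁻² m².
C = κε₀A/d = 2.59 × 8.85×10⁻¹² × 6.85×10⁻² / 7.72×10⁻⁵ = 2.03×10⁻⁸ F.
U = ½CV² = ½ × 2.03×10⁻⁸ × (193)² = 3.79×10⁻⁴ J.

U ≈ 379 μJ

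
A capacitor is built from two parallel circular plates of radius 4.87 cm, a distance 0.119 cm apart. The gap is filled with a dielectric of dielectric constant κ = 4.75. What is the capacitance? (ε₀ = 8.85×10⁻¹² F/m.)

A = π(4.87 cm)² = 7.45×10⁻³ m².
C = κε₀A/d = 4.75 × 8.85×10⁻¹² × 7.45×10⁻³ / 1.19×10⁻³ = 2.63×10⁻¹⁰ F.

C ≈ 263 pF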